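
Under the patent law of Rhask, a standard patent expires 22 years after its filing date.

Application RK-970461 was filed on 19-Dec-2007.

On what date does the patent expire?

2029-12-19

Filing date + 22 years → 19 December 2029.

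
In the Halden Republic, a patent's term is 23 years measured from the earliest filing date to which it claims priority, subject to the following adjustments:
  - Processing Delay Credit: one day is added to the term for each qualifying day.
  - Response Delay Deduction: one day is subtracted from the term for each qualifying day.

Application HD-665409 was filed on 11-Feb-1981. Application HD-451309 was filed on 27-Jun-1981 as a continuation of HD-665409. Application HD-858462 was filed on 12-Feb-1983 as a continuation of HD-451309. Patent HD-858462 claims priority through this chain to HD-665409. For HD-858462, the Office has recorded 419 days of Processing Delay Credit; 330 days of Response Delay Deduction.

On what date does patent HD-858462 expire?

Earliest priority filing: 11 February 1981.
Base term: 11 February 1981 + 23 years → 11 February 2004.
Processing Delay Credit: +419 days → 5 April 2005.
Response Delay Deduction: −330 days → 10 May 2004.

May 10, 2004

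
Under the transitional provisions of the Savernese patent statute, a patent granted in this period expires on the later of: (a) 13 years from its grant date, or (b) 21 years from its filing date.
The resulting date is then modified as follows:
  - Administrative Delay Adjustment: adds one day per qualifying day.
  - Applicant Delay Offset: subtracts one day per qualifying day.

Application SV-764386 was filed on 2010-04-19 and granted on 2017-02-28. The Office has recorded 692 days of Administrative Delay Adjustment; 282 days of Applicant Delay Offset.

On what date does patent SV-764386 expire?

June 2, 2032

(a) grant + 13 years → 28 February 2030.
(b) filing + 21 years → 19 April 2031.
Later of the two: 19 April 2031.
Administrative Delay Adjustment: +692 days → 11 March 2033.
Applicant Delay Offset: −282 days → 2 June 2032.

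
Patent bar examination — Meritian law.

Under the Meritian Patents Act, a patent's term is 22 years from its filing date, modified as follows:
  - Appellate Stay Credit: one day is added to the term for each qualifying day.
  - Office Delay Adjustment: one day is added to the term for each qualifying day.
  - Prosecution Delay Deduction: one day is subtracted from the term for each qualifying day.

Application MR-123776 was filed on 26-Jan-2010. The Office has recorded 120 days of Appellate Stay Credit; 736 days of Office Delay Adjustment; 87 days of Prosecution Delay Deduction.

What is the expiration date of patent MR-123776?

Base term: filing date + 22 years → 26 January 2032.
Appellate Stay Credit: +120 days → 25 May 2032.
Office Delay Adjustment: +736 days → 31 May 2034.
Prosecution Delay Deduction: −87 days → 5 March 2034.

2034-03-05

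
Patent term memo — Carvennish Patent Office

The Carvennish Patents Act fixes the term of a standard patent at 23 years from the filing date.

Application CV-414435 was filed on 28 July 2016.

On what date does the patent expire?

Filing date + 23 years → 28 July 2039.

2039-07-28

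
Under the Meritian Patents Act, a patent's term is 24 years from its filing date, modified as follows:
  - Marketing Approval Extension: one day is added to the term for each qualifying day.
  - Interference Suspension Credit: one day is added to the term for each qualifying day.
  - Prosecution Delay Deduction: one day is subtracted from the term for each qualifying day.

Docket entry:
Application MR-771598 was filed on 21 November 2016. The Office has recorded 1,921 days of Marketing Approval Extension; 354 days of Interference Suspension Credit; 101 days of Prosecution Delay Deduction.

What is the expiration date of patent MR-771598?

2046-11-04

Base term: filing date + 24 years → 21 November 2040.
Marketing Approval Extension: +1921 days → 24 February 2046.
Interference Suspension Credit: +354 days → 13 February 2047.
Prosecution Delay Deduction: −101 days → 4 November 2046.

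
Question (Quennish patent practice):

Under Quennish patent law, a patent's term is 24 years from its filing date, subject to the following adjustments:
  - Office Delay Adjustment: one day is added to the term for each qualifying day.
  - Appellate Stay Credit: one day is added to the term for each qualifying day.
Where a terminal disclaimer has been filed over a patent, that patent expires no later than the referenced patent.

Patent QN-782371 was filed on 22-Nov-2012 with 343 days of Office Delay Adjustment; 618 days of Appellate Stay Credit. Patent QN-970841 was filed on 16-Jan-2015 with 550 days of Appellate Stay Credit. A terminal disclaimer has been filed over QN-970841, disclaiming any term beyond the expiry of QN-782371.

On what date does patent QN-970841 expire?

Natural term of QN-970841:
  Base: filing + 24 years → 16 January 2039.
  Appellate Stay Credit: +550 days → 19 July 2040.
Expiry of referenced patent QN-782371:
  Base: filing + 24 years → 22 November 2036.
  Office Delay Adjustment: +343 days → 31 October 2037.
  Appellate Stay Credit: +618 days → 11 July 2039.
Terminal disclaimer: QN-970841 expires on the earlier of 19 July 2040 and 11 July 2039.

2039-07-11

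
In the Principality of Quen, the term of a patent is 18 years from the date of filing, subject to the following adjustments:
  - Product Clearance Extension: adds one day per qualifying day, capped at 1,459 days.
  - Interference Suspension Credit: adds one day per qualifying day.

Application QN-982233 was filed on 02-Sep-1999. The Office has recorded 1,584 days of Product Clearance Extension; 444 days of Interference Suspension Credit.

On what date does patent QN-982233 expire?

Base term: filing date + 18 years → 2 September 2017.
Product Clearance Extension: 1584 days claimed exceeds the 1459-day cap, so +1459 days → 31 August 2021.
Interference Suspension Credit: +444 days → 18 November 2022.

2022-11-18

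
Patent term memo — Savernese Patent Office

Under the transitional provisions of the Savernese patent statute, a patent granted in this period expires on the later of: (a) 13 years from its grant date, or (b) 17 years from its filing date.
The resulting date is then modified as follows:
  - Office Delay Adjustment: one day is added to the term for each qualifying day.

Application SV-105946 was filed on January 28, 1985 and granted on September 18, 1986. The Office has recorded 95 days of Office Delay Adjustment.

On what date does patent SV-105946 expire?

(a) grant + 13 years → 18 September 1999.
(b) filing + 17 years → 28 January 2002.
Later of the two: 28 January 2002.
Office Delay Adjustment: +95 days → 3 May 2002.

2002-05-03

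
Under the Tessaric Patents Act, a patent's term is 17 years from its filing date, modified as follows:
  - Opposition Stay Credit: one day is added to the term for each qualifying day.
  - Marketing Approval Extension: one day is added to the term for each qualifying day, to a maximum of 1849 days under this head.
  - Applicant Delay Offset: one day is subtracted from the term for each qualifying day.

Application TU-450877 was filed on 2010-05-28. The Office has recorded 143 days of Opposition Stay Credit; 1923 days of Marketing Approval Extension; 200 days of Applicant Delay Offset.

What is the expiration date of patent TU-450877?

Base term: filing date + 17 years → 28 May 2027.
Opposition Stay Credit: +143 days → 18 October 2027.
Marketing Approval Extension: 1923 days claimed exceeds the 1849-day cap, so +1849 days → 9 November 2032.
Applicant Delay Offset: −200 days → 23 April 2032.

2032-04-23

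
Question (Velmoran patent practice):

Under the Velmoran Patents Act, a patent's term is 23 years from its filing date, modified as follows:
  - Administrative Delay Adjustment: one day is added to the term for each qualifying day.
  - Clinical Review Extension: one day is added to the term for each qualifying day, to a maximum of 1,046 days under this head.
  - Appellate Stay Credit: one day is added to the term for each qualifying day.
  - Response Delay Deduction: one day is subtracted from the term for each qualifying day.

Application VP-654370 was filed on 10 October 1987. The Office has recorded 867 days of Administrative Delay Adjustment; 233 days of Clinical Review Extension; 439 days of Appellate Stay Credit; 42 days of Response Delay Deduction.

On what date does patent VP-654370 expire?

2014-11-15

Base term: filing date + 23 years → 10 October 2010.
Administrative Delay Adjustment: +867 days → 23 February 2013.
Clinical Review Extension: 233 days (within the 1046-day cap) → +233 days → 14 October 2013.
Appellate Stay Credit: +439 days → 27 December 2014.
Response Delay Deduction: −42 days → 15 November 2014.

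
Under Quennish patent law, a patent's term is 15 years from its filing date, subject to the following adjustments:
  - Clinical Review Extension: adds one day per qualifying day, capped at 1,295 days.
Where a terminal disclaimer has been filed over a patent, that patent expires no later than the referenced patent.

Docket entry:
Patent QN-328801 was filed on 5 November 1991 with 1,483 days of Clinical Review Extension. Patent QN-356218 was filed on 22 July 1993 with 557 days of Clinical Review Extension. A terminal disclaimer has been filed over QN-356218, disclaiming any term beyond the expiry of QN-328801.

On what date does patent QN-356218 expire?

January 30, 2010

Natural term of QN-356218:
  Base: filing + 15 years → 22 July 2008.
  Clinical Review Extension: 557 days (within the 1295-day cap) → +557 days → 30 January 2010.
Expiry of referenced patent QN-328801:
  Base: filing + 15 years → 5 November 2006.
  Clinical Review Extension: 1483 days claimed exceeds the 1295-day cap, so +1295 days → 23 May 2010.
Terminal disclaimer: QN-356218 expires on the earlier of 30 January 2010 and 23 May 2010.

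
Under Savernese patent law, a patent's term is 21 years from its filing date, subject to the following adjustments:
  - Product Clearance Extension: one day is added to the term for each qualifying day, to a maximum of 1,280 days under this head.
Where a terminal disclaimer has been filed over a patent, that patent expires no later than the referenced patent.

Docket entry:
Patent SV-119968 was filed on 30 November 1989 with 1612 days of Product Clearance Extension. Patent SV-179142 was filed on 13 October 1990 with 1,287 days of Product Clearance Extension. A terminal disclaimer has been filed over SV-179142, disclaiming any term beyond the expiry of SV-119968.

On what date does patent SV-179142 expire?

2014-06-02

Natural term of SV-179142:
  Base: filing + 21 years → 13 October 2011.
  Product Clearance Extension: 1287 days claimed exceeds the 1280-day cap, so +1280 days → 15 April 2015.
Expiry of referenced patent SV-119968:
  Base: filing + 21 years → 30 November 2010.
  Product Clearance Extension: 1612 days claimed exceeds the 1280-day cap, so +1280 days → 2 June 2014.
Terminal disclaimer: SV-179142 expires on the earlier of 15 April 2015 and 2 June 2014.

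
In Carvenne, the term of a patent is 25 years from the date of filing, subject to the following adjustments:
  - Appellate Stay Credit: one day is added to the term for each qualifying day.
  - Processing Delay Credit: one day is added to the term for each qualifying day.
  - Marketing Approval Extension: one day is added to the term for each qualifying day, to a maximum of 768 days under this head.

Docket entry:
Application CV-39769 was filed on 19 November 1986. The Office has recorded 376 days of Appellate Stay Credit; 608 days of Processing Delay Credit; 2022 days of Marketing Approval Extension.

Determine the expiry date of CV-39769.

Base term: filing date + 25 years → 19 November 2011.
Appellate Stay Credit: +376 days → 29 November 2012.
Processing Delay Credit: +608 days → 30 July 2014.
Marketing Approval Extension: 2022 days claimed exceeds the 768-day cap, so +768 days → 5 September 2016.

2016-09-05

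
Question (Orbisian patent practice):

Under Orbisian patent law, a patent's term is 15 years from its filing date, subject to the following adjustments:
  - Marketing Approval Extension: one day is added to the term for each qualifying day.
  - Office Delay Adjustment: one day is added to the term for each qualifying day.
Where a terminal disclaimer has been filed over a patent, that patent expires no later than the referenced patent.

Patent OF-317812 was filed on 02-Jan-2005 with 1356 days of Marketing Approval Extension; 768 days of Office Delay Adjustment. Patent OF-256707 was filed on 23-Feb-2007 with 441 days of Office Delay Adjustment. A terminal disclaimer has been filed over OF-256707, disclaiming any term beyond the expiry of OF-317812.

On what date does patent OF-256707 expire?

Natural term of OF-256707:
  Base: filing + 15 years → 23 February 2022.
  Office Delay Adjustment: +441 days → 10 May 2023.
Expiry of referenced patent OF-317812:
  Base: filing + 15 years → 2 January 2020.
  Marketing Approval Extension: +1356 days → 19 September 2023.
  Office Delay Adjustment: +768 days → 26 October 2025.
Terminal disclaimer: OF-256707 expires on the earlier of 10 May 2023 and 26 October 2025.

2023-05-10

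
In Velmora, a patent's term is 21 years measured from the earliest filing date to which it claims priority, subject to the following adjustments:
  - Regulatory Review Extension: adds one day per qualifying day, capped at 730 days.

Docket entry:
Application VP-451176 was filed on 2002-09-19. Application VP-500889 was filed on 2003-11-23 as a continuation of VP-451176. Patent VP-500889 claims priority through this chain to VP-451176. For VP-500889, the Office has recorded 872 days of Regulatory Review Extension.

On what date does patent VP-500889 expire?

September 18, 2025

Earliest priority filing: 19 September 2002.
Base term: 19 September 2002 + 21 years → 19 September 2023.
Regulatory Review Extension: 872 days claimed exceeds the 730-day cap, so +730 days → 18 September 2025.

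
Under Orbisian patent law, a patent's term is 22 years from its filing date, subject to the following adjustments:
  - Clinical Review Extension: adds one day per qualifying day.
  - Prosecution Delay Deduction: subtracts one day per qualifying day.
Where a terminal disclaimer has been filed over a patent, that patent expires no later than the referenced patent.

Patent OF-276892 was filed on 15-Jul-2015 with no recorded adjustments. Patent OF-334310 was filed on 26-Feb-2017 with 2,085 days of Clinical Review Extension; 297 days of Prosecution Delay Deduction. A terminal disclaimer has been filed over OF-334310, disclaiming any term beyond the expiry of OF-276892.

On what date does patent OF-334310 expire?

July 15, 2037

Natural term of OF-334310:
  Base: filing + 22 years → 26 February 2039.
  Clinical Review Extension: +2085 days → 11 November 2044.
  Prosecution Delay Deduction: −297 days → 19 January 2044.
Expiry of referenced patent OF-276892:
  Base: filing + 22 years → 15 July 2037.
Terminal disclaimer: OF-334310 expires on the earlier of 19 January 2044 and 15 July 2037.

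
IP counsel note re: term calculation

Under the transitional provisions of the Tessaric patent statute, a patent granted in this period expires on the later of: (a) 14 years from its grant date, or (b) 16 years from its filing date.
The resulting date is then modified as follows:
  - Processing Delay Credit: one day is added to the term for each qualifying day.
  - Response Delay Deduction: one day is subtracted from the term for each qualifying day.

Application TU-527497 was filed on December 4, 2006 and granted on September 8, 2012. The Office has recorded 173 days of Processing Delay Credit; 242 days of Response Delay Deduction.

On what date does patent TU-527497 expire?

July 1, 2026

(a) grant + 14 years → 8 September 2026.
(b) filing + 16 years → 4 December 2022.
Later of the two: 8 September 2026.
Processing Delay Credit: +173 days → 28 February 2027.
Response Delay Deduction: −242 days → 1 July 2026.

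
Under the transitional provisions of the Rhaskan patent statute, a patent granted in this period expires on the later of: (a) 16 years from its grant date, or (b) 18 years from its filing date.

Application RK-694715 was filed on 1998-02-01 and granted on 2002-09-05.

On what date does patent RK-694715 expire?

2018-09-05

(a) grant + 16 years → 5 September 2018.
(b) filing + 18 years → 1 February 2016.
Later of the two: 5 September 2018.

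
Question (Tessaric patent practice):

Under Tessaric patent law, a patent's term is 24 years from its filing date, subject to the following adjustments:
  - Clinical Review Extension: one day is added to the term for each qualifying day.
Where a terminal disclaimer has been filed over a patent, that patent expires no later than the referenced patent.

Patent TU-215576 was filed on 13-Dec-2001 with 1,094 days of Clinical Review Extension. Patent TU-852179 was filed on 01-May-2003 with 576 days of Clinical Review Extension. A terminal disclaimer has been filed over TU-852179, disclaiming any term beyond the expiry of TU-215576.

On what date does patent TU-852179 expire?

Natural term of TU-852179:
  Base: filing + 24 years → 1 May 2027.
  Clinical Review Extension: +576 days → 27 November 2028.
Expiry of referenced patent TU-215576:
  Base: filing + 24 years → 13 December 2025.
  Clinical Review Extension: +1094 days → 11 December 2028.
Terminal disclaimer: TU-852179 expires on the earlier of 27 November 2028 and 11 December 2028.

2028-11-27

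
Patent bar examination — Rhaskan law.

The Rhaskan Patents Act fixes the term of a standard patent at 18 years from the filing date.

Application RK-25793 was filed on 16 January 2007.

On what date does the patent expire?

Filing date + 18 years → 16 January 2025.

2025-01-16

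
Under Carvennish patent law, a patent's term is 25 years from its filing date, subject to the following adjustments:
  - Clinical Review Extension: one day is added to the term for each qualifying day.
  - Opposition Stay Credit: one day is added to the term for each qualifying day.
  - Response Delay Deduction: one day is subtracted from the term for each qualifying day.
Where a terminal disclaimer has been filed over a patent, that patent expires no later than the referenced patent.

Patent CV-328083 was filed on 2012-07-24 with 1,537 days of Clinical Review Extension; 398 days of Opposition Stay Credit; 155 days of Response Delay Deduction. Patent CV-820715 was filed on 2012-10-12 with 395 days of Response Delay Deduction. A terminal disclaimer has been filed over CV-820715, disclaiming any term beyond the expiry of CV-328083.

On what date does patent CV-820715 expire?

Natural term of CV-820715:
  Base: filing + 25 years → 12 October 2037.
  Response Delay Deduction: −395 days → 12 September 2036.
Expiry of referenced patent CV-328083:
  Base: filing + 25 years → 24 July 2037.
  Clinical Review Extension: +1537 days → 8 October 2041.
  Opposition Stay Credit: +398 days → 10 November 2042.
  Response Delay Deduction: −155 days → 8 June 2042.
Terminal disclaimer: CV-820715 expires on the earlier of 12 September 2036 and 8 June 2042.

2036-09-12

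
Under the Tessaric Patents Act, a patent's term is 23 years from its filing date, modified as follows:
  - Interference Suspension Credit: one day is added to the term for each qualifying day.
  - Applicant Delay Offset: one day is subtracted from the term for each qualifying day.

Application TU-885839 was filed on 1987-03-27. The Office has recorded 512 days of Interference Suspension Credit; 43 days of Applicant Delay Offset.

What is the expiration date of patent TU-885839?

Base term: filing date + 23 years → 27 March 2010.
Interference Suspension Credit: +512 days → 21 August 2011.
Applicant Delay Offset: −43 days → 9 July 2011.

2011-07-09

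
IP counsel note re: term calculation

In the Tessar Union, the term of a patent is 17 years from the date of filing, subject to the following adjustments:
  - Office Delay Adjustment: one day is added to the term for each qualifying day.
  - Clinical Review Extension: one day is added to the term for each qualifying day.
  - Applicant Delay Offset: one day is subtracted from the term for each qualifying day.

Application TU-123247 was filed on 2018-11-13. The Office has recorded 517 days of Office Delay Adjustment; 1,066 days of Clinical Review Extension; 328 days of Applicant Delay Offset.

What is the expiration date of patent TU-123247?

Base term: filing date + 17 years → 13 November 2035.
Office Delay Adjustment: +517 days → 13 April 2037.
Clinical Review Extension: +1066 days → 14 March 2040.
Applicant Delay Offset: −328 days → 21 April 2039.

2039-04-21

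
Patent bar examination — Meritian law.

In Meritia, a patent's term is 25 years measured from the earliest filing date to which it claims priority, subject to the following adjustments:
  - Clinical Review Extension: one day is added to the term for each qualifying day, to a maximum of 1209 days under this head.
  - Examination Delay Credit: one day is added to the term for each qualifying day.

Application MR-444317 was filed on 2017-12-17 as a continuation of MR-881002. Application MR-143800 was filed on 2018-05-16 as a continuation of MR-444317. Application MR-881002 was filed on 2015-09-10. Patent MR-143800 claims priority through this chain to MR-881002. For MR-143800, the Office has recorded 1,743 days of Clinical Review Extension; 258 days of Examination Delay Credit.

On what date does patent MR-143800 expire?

September 16, 2044

Earliest priority filing: 10 September 2015.
Base term: 10 September 2015 + 25 years → 10 September 2040.
Clinical Review Extension: 1743 days claimed exceeds the 1209-day cap, so +1209 days → 2 January 2044.
Examination Delay Credit: +258 days → 16 September 2044.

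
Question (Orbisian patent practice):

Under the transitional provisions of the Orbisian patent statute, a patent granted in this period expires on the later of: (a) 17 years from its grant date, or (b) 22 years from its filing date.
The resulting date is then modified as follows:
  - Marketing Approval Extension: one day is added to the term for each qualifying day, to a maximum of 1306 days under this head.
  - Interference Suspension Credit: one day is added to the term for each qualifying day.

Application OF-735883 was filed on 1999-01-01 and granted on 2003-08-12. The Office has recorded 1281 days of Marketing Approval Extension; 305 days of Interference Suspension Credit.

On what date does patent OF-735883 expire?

(a) grant + 17 years → 12 August 2020.
(b) filing + 22 years → 1 January 2021.
Later of the two: 1 January 2021.
Marketing Approval Extension: 1281 days (within the 1306-day cap) → +1281 days → 5 July 2024.
Interference Suspension Credit: +305 days → 6 May 2025.

May 6, 2025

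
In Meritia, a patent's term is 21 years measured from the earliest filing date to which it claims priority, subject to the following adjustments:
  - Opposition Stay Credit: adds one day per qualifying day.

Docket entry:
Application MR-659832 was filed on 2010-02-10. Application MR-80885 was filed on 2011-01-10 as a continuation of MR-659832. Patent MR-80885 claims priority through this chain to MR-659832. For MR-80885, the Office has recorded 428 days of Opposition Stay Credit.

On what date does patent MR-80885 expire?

April 13, 2032

Earliest priority filing: 10 February 2010.
Base term: 10 February 2010 + 21 years → 10 February 2031.
Opposition Stay Credit: +428 days → 13 April 2032.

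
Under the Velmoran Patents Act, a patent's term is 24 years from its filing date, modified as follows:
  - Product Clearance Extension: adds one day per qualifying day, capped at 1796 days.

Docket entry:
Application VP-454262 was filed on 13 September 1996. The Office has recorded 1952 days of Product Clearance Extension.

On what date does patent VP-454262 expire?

2025-08-14

Base term: filing date + 24 years → 13 September 2020.
Product Clearance Extension: 1952 days claimed exceeds the 1796-day cap, so +1796 days → 14 August 2025.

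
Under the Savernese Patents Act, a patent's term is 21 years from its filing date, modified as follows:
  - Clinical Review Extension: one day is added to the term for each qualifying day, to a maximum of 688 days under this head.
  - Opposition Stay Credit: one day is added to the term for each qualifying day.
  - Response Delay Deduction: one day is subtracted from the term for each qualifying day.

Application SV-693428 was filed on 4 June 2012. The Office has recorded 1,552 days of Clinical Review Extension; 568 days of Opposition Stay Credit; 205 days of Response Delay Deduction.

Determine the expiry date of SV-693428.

2036-04-20

Base term: filing date + 21 years → 4 June 2033.
Clinical Review Extension: 1552 days claimed exceeds the 688-day cap, so +688 days → 23 April 2035.
Opposition Stay Credit: +568 days → 11 November 2036.
Response Delay Deduction: −205 days → 20 April 2036.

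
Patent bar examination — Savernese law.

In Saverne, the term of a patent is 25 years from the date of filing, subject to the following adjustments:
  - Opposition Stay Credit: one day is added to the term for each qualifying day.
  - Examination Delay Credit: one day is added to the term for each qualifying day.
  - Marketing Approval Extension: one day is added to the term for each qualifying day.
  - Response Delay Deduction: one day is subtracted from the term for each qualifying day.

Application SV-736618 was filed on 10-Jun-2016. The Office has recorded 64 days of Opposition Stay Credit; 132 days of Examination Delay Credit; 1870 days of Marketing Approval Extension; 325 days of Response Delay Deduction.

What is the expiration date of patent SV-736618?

Base term: filing date + 25 years → 10 June 2041.
Opposition Stay Credit: +64 days → 13 August 2041.
Examination Delay Credit: +132 days → 23 December 2041.
Marketing Approval Extension: +1870 days → 5 February 2047.
Response Delay Deduction: −325 days → 17 March 2046.

March 17, 2046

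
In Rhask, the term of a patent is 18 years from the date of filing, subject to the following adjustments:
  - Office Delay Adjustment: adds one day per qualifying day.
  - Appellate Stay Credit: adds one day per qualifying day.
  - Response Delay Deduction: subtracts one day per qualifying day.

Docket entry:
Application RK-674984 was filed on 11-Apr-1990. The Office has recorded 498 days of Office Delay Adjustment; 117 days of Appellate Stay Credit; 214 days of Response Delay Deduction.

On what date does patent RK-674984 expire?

May 17, 2009

Base term: filing date + 18 years → 11 April 2008.
Office Delay Adjustment: +498 days → 22 August 2009.
Appellate Stay Credit: +117 days → 17 December 2009.
Response Delay Deduction: −214 days → 17 May 2009.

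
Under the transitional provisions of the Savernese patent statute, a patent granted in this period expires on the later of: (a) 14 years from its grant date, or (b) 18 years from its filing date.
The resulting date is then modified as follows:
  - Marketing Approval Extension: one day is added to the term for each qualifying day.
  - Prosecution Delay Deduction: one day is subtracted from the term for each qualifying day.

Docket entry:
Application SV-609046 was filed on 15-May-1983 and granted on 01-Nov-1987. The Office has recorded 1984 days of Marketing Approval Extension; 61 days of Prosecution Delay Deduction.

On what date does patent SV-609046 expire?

(a) grant + 14 years → 1 November 2001.
(b) filing + 18 years → 15 May 2001.
Later of the two: 1 November 2001.
Marketing Approval Extension: +1984 days → 8 April 2007.
Prosecution Delay Deduction: −61 days → 6 February 2007.

February 6, 2007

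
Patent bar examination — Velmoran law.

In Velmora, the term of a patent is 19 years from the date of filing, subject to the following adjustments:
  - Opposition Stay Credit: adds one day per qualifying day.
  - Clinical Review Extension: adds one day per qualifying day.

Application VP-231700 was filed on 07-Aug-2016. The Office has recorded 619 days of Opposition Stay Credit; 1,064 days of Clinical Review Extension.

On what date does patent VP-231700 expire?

2040-03-16

Base term: filing date + 19 years → 7 August 2035.
Opposition Stay Credit: +619 days → 17 April 2037.
Clinical Review Extension: +1064 days → 16 March 2040.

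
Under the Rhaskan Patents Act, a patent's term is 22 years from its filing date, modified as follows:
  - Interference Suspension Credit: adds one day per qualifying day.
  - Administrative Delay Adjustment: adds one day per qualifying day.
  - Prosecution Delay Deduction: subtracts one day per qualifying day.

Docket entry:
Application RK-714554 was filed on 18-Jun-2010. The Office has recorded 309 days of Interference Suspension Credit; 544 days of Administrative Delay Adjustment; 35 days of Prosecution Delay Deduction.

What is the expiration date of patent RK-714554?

Base term: filing date + 22 years → 18 June 2032.
Interference Suspension Credit: +309 days → 23 April 2033.
Administrative Delay Adjustment: +544 days → 19 October 2034.
Prosecution Delay Deduction: −35 days → 14 September 2034.

2034-09-14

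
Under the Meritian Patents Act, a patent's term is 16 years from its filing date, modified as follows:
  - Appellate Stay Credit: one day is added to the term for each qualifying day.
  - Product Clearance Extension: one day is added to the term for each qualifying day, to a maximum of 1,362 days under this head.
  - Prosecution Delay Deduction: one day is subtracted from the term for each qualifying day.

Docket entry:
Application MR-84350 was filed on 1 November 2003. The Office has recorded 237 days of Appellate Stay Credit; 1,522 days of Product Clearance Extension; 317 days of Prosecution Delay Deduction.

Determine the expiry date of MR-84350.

May 6, 2023

Base term: filing date + 16 years → 1 November 2019.
Appellate Stay Credit: +237 days → 25 June 2020.
Product Clearance Extension: 1522 days claimed exceeds the 1362-day cap, so +1362 days → 18 March 2024.
Prosecution Delay Deduction: −317 days → 6 May 2023.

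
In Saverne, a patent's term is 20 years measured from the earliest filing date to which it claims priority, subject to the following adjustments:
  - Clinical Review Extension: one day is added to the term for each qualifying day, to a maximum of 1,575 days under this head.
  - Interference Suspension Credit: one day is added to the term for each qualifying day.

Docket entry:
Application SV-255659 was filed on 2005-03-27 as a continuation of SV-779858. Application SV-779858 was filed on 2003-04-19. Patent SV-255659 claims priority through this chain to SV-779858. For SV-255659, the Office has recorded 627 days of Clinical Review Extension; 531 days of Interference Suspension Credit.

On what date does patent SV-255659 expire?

June 20, 2026

Earliest priority filing: 19 April 2003.
Base term: 19 April 2003 + 20 years → 19 April 2023.
Clinical Review Extension: 627 days (within the 1575-day cap) → +627 days → 5 January 2025.
Interference Suspension Credit: +531 days → 20 June 2026.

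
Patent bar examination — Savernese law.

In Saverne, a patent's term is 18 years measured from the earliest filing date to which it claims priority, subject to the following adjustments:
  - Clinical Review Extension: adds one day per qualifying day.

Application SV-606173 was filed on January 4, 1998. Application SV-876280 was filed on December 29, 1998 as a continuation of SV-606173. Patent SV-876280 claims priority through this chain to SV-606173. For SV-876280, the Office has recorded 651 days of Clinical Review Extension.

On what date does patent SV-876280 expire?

Earliest priority filing: 4 January 1998.
Base term: 4 January 1998 + 18 years → 4 January 2016.
Clinical Review Extension: +651 days → 16 October 2017.

October 16, 2017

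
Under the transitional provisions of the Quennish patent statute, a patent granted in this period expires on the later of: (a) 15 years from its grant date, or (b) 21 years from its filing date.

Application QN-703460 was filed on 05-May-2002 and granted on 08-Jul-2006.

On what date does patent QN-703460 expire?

May 5, 2023

(a) grant + 15 years → 8 July 2021.
(b) filing + 21 years → 5 May 2023.
Later of the two: 5 May 2023.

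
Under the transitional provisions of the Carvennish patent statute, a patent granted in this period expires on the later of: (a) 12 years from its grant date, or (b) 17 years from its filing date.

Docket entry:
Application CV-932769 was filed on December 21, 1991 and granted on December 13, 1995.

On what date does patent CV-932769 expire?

(a) grant + 12 years → 13 December 2007.
(b) filing + 17 years → 21 December 2008.
Later of the two: 21 December 2008.

2008-12-21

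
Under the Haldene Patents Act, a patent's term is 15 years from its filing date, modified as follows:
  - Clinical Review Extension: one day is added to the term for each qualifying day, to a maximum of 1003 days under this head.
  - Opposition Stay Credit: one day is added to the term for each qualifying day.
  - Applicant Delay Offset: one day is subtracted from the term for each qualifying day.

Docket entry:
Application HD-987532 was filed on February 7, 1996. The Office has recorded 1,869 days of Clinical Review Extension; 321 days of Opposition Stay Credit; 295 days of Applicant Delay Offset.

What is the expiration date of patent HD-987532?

Base term: filing date + 15 years → 7 February 2011.
Clinical Review Extension: 1869 days claimed exceeds the 1003-day cap, so +1003 days → 6 November 2013.
Opposition Stay Credit: +321 days → 23 September 2014.
Applicant Delay Offset: −295 days → 2 December 2013.

December 2, 2013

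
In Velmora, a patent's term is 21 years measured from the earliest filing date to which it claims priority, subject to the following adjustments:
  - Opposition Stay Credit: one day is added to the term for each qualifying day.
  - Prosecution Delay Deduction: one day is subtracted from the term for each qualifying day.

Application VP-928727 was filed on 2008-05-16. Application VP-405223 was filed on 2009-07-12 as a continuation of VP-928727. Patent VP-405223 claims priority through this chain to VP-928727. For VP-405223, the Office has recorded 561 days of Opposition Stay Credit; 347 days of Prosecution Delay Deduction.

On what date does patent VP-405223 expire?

2029-12-16

Earliest priority filing: 16 May 2008.
Base term: 16 May 2008 + 21 years → 16 May 2029.
Opposition Stay Credit: +561 days → 28 November 2030.
Prosecution Delay Deduction: −347 days → 16 December 2029.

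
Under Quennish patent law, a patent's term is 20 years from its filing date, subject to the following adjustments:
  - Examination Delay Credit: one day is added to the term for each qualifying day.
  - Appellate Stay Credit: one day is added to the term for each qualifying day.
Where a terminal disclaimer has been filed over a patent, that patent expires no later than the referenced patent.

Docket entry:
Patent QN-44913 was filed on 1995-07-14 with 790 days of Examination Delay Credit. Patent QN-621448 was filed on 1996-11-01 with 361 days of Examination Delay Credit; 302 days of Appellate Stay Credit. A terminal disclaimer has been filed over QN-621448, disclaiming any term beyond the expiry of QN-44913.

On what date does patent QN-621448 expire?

Natural term of QN-621448:
  Base: filing + 20 years → 1 November 2016.
  Examination Delay Credit: +361 days → 28 October 2017.
  Appellate Stay Credit: +302 days → 26 August 2018.
Expiry of referenced patent QN-44913:
  Base: filing + 20 years → 14 July 2015.
  Examination Delay Credit: +790 days → 11 September 2017.
Terminal disclaimer: QN-621448 expires on the earlier of 26 August 2018 and 11 September 2017.

September 11, 2017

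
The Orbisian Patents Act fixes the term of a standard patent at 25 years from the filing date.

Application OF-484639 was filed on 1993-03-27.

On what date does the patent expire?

2018-03-27

Filing date + 25 years → 27 March 2018.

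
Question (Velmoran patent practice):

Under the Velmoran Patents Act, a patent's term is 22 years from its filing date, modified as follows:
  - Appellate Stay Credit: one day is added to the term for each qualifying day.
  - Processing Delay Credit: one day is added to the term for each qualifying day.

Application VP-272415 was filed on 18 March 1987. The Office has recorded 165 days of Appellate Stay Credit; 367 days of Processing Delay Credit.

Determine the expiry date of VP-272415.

September 1, 2010

Base term: filing date + 22 years → 18 March 2009.
Appellate Stay Credit: +165 days → 30 August 2009.
Processing Delay Credit: +367 days → 1 September 2010.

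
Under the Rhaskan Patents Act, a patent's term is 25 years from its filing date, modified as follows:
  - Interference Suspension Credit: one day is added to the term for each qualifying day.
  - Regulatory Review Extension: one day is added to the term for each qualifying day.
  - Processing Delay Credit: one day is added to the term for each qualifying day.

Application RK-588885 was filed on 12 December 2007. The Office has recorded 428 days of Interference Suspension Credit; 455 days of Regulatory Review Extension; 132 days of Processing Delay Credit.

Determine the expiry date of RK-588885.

2035-09-23

Base term: filing date + 25 years → 12 December 2032.
Interference Suspension Credit: +428 days → 13 February 2034.
Regulatory Review Extension: +455 days → 14 May 2035.
Processing Delay Credit: +132 days → 23 September 2035.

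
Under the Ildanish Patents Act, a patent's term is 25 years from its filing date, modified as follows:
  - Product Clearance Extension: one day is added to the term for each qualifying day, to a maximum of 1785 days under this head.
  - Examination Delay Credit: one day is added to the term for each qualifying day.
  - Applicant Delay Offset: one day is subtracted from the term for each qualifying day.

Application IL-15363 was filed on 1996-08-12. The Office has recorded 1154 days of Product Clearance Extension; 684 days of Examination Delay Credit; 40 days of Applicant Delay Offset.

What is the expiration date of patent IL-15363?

Base term: filing date + 25 years → 12 August 2021.
Product Clearance Extension: 1154 days (within the 1785-day cap) → +1154 days → 9 October 2024.
Examination Delay Credit: +684 days → 24 August 2026.
Applicant Delay Offset: −40 days → 15 July 2026.

2026-07-15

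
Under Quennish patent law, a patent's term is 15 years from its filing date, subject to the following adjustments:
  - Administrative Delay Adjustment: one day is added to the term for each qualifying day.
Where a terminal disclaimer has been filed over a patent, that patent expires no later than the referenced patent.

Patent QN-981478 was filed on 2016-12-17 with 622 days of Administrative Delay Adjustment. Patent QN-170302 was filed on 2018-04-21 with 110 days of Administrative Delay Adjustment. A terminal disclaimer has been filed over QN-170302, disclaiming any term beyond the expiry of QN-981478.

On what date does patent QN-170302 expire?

2033-08-09

Natural term of QN-170302:
  Base: filing + 15 years → 21 April 2033.
  Administrative Delay Adjustment: +110 days → 9 August 2033.
Expiry of referenced patent QN-981478:
  Base: filing + 15 years → 17 December 2031.
  Administrative Delay Adjustment: +622 days → 30 August 2033.
Terminal disclaimer: QN-170302 expires on the earlier of 9 August 2033 and 30 August 2033.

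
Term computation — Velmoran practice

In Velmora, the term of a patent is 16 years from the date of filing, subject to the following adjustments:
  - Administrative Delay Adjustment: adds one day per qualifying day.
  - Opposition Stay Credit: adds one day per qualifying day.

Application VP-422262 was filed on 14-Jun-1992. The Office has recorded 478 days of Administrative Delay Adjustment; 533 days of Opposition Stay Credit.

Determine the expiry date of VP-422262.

Base term: filing date + 16 years → 14 June 2008.
Administrative Delay Adjustment: +478 days → 5 October 2009.
Opposition Stay Credit: +533 days → 22 March 2011.

2011-03-22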